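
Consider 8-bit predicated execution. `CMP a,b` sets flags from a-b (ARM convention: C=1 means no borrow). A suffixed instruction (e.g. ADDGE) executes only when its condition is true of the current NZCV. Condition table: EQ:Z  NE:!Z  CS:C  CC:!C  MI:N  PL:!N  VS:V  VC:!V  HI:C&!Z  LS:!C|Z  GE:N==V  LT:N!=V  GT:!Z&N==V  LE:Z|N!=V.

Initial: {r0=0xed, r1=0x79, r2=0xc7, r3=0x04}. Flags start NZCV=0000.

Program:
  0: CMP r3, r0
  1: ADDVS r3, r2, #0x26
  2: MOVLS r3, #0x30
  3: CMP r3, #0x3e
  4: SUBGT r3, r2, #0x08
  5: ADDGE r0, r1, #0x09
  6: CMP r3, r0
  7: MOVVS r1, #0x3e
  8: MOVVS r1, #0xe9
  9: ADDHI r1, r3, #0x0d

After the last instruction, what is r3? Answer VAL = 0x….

0: ✓ CMP  NZCV=0000
1: · ADDVS
2: ✓ MOVLS  r3←0x30
3: ✓ CMP  NZCV=1000
4: · SUBGT
5: · ADDGE
6: ✓ CMP  NZCV=0000
7: · MOVVS
8: · MOVVS
9: · ADDHI

VAL = 0x30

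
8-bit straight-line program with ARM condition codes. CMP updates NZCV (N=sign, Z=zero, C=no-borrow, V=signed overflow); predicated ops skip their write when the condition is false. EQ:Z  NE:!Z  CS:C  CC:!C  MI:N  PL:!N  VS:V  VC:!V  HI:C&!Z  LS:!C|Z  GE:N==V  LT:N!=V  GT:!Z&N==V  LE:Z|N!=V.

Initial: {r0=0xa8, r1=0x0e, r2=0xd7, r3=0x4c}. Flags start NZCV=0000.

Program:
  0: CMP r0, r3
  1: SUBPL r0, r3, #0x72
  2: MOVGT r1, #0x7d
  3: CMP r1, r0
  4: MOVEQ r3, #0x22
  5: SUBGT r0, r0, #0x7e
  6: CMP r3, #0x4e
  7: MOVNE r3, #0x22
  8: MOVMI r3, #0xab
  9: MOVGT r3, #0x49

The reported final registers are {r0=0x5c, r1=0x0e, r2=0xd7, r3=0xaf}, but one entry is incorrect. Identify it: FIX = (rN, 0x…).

FIX = (r3, 0xab)

[0] flags=0011 → (cmp)
[1] flags=0011 PL?T → r0=0xda
[2] flags=0011 GT?F → skip
[3] flags=0000 → (cmp)
[4] flags=0000 EQ?F → skip
[5] flags=0000 GT?T → r0=0x5c
[6] flags=1000 → (cmp)
[7] flags=1000 NE?T → r3=0x22
[8] flags=1000 MI?T → r3=0xab
[9] flags=1000 GT?F → skip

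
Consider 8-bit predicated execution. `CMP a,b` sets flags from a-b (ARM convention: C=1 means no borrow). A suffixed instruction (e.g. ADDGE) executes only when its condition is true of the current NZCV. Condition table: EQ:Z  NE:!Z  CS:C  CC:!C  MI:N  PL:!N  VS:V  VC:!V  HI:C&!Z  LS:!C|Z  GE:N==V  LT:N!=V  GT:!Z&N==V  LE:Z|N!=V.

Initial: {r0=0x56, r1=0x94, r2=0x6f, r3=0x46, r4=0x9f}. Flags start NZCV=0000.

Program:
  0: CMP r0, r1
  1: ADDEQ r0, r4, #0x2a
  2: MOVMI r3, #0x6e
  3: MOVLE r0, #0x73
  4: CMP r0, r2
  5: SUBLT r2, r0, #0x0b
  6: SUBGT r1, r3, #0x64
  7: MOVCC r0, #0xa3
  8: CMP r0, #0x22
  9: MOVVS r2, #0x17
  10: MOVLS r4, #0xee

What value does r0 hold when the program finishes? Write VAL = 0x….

[0] flags=1001 → (cmp)
[1] flags=1001 EQ?F → skip
[2] flags=1001 MI?T → r3=0x6e
[3] flags=1001 LE?F → skip
[4] flags=1000 → (cmp)
[5] flags=1000 LT?T → r2=0x4b
[6] flags=1000 GT?F → skip
[7] flags=1000 CC?T → r0=0xa3
[8] flags=1010 → (cmp)
[9] flags=1010 VS?F → skip
[10] flags=1010 LS?F → skip

VAL = 0xa3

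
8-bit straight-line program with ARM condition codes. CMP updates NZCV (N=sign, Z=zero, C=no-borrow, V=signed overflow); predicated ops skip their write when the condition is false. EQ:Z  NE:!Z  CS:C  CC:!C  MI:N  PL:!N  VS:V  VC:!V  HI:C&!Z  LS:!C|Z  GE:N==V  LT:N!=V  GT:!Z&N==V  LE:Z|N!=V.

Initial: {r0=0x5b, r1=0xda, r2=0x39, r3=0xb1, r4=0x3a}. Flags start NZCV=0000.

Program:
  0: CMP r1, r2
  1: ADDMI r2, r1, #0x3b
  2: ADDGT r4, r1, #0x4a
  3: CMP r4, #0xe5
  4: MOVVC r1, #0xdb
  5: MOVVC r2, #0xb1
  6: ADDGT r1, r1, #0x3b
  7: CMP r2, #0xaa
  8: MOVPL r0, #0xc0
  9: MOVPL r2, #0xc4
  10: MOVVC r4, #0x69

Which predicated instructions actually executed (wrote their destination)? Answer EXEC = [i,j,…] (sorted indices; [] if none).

EXEC = [1,4,5,6,8,9,10]

0: ✓ CMP  NZCV=1010
1: ✓ ADDMI  r2←0x15
2: · ADDGT
3: ✓ CMP  NZCV=0000
4: ✓ MOVVC  r1←0xdb
5: ✓ MOVVC  r2←0xb1
6: ✓ ADDGT  r1←0x16
7: ✓ CMP  NZCV=0010
8: ✓ MOVPL  r0←0xc0
9: ✓ MOVPL  r2←0xc4
10: ✓ MOVVC  r4←0x69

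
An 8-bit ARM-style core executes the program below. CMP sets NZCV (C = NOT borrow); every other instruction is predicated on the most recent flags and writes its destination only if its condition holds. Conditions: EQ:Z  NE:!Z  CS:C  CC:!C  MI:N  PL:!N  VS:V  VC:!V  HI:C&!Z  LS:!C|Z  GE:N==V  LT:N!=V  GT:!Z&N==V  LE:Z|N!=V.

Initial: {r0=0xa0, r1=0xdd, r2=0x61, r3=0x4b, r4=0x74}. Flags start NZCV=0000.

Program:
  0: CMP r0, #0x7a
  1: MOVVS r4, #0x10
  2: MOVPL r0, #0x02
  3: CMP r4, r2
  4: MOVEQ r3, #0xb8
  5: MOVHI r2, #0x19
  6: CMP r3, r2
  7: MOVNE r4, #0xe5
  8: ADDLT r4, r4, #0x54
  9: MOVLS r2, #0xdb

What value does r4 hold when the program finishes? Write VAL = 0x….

VAL = 0x39

0: ✓ CMP  NZCV=0011
1: ✓ MOVVS  r4←0x10
2: ✓ MOVPL  r0←0x02
3: ✓ CMP  NZCV=1000
4: · MOVEQ
5: · MOVHI
6: ✓ CMP  NZCV=1000
7: ✓ MOVNE  r4←0xe5
8: ✓ ADDLT  r4←0x39
9: ✓ MOVLS  r2←0xdb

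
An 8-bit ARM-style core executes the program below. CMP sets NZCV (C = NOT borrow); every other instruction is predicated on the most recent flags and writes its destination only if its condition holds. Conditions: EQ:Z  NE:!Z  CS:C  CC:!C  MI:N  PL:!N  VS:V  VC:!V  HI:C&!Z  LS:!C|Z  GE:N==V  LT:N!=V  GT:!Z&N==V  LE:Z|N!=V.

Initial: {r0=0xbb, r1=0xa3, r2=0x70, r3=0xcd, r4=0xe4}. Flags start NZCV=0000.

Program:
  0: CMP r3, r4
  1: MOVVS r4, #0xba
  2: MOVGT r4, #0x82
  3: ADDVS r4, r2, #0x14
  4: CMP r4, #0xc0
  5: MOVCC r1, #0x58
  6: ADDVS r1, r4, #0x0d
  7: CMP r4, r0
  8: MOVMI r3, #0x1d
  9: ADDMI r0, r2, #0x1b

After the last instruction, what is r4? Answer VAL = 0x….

VAL = 0xe4

0: ✓ CMP  NZCV=1000
1: · MOVVS
2: · MOVGT
3: · ADDVS
4: ✓ CMP  NZCV=0010
5: · MOVCC
6: · ADDVS
7: ✓ CMP  NZCV=0010
8: · MOVMI
9: · ADDMI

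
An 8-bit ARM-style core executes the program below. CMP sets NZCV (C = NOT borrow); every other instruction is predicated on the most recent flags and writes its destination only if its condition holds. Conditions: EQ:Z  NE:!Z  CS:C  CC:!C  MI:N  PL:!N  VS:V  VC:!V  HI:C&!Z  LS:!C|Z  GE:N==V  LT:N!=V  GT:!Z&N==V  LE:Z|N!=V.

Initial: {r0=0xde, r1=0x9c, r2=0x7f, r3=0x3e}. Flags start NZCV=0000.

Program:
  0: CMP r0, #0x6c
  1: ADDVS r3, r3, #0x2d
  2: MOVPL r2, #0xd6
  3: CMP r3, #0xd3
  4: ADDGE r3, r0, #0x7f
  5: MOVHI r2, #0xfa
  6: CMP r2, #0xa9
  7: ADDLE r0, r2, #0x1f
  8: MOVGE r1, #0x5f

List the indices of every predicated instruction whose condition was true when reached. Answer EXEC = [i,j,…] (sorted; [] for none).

[0] flags=0011 → (cmp)
[1] flags=0011 VS?T → r3=0x6b
[2] flags=0011 PL?T → r2=0xd6
[3] flags=1001 → (cmp)
[4] flags=1001 GE?T → r3=0x5d
[5] flags=1001 HI?F → skip
[6] flags=0010 → (cmp)
[7] flags=0010 LE?F → skip
[8] flags=0010 GE?T → r1=0x5f

EXEC = [1,2,4,8]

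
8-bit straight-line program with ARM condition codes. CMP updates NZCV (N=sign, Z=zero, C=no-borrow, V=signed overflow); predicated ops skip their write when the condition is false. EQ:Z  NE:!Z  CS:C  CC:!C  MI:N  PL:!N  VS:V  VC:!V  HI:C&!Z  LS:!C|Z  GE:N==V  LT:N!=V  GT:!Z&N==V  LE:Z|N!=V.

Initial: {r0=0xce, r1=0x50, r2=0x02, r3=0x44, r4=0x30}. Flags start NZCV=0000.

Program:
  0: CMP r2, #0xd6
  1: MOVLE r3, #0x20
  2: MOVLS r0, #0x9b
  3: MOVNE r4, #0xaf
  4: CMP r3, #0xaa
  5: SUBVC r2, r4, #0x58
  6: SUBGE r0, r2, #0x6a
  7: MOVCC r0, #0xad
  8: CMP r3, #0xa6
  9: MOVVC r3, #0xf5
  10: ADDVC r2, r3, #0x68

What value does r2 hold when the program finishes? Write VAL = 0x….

0: ✓ CMP  NZCV=0000
1: · MOVLE
2: ✓ MOVLS  r0←0x9b
3: ✓ MOVNE  r4←0xaf
4: ✓ CMP  NZCV=1001
5: · SUBVC
6: ✓ SUBGE  r0←0x98
7: ✓ MOVCC  r0←0xad
8: ✓ CMP  NZCV=1001
9: · MOVVC
10: · ADDVC

VAL = 0x02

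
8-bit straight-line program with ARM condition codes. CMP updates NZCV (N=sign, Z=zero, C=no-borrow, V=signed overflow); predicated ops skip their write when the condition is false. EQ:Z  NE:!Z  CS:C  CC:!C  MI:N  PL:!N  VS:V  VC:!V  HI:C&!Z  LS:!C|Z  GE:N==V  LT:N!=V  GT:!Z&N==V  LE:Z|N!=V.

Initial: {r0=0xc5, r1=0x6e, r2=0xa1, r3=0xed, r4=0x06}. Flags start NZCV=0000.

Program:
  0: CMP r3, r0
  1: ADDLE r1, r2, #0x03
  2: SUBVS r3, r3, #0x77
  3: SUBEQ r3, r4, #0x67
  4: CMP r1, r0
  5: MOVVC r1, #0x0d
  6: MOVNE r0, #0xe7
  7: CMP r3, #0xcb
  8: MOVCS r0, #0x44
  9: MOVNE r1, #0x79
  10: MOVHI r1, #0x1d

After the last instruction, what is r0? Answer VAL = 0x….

[0] flags=0010 → (cmp)
[1] flags=0010 LE?F → skip
[2] flags=0010 VS?F → skip
[3] flags=0010 EQ?F → skip
[4] flags=1001 → (cmp)
[5] flags=1001 VC?F → skip
[6] flags=1001 NE?T → r0=0xe7
[7] flags=0010 → (cmp)
[8] flags=0010 CS?T → r0=0x44
[9] flags=0010 NE?T → r1=0x79
[10] flags=0010 HI?T → r1=0x1d

VAL = 0x44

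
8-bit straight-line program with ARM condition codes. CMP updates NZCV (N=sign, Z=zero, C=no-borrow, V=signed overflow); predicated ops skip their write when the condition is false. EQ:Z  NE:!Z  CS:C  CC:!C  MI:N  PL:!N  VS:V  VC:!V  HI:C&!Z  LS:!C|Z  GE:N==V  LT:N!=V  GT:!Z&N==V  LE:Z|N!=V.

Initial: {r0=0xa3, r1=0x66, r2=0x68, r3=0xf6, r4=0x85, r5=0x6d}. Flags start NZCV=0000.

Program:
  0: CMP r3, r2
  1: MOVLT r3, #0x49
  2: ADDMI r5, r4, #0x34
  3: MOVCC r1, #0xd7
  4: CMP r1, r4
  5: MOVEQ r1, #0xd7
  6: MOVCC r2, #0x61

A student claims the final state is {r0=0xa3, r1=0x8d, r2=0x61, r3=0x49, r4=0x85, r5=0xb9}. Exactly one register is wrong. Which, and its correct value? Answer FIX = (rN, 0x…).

FIX = (r1, 0x66)

[0] flags=1010 → (cmp)
[1] flags=1010 LT?T → r3=0x49
[2] flags=1010 MI?T → r5=0xb9
[3] flags=1010 CC?F → skip
[4] flags=1001 → (cmp)
[5] flags=1001 EQ?F → skip
[6] flags=1001 CC?T → r2=0x61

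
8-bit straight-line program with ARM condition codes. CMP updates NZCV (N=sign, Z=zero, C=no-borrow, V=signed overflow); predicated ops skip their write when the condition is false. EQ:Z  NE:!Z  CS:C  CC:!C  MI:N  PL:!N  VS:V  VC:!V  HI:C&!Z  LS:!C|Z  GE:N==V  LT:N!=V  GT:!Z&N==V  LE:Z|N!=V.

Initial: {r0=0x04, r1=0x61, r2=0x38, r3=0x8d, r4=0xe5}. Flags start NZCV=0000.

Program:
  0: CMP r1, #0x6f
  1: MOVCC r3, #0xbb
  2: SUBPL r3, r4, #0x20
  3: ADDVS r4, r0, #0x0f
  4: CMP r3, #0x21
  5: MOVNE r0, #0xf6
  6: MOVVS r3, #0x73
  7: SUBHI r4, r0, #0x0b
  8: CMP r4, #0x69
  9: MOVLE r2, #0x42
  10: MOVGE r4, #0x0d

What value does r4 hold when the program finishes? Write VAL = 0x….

VAL = 0xeb

0: ✓ CMP  NZCV=1000
1: ✓ MOVCC  r3←0xbb
2: · SUBPL
3: · ADDVS
4: ✓ CMP  NZCV=1010
5: ✓ MOVNE  r0←0xf6
6: · MOVVS
7: ✓ SUBHI  r4←0xeb
8: ✓ CMP  NZCV=1010
9: ✓ MOVLE  r2←0x42
10: · MOVGE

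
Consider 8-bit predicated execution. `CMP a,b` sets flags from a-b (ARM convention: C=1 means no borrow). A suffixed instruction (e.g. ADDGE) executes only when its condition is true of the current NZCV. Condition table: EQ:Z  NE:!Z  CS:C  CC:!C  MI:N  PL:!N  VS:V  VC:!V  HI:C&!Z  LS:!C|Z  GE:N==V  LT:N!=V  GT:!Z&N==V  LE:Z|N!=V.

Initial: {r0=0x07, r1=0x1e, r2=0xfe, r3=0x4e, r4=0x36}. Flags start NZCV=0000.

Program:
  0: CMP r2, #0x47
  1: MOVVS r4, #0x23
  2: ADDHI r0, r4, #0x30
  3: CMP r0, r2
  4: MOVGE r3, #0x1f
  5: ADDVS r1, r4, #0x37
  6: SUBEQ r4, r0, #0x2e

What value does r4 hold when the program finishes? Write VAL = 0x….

0: ✓ CMP  NZCV=1010
1: · MOVVS
2: ✓ ADDHI  r0←0x66
3: ✓ CMP  NZCV=0000
4: ✓ MOVGE  r3←0x1f
5: · ADDVS
6: · SUBEQ

VAL = 0x36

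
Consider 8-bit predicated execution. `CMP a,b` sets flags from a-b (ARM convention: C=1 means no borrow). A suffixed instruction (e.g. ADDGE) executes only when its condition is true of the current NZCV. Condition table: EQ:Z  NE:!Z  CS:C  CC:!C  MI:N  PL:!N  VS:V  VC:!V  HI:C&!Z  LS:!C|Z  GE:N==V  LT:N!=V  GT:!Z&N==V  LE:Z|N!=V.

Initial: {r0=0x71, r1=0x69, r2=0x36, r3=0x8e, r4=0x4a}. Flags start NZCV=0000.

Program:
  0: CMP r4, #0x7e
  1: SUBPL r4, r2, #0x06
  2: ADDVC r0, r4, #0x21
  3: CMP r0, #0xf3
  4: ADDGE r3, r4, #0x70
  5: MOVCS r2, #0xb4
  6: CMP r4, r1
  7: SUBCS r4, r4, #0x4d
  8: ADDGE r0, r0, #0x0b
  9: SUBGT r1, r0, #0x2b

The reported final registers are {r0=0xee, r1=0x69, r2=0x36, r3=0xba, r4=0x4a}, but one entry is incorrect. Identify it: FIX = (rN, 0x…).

FIX = (r0, 0x6b)

0: ✓ CMP  NZCV=1000
1: · SUBPL
2: ✓ ADDVC  r0←0x6b
3: ✓ CMP  NZCV=0000
4: ✓ ADDGE  r3←0xba
5: · MOVCS
6: ✓ CMP  NZCV=1000
7: · SUBCS
8: · ADDGE
9: · SUBGT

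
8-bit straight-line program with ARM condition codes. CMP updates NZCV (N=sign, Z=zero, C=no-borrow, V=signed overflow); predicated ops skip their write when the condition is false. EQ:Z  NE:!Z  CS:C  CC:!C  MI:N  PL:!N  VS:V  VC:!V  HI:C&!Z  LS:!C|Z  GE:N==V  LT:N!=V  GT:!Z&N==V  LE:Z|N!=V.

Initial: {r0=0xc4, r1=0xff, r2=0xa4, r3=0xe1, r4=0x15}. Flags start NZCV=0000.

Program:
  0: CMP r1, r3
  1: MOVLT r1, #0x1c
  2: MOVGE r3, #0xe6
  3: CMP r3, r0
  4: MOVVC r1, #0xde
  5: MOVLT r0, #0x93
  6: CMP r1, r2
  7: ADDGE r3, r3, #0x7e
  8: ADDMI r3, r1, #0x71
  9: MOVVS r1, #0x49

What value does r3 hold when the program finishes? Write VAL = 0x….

[0] flags=0010 → (cmp)
[1] flags=0010 LT?F → skip
[2] flags=0010 GE?T → r3=0xe6
[3] flags=0010 → (cmp)
[4] flags=0010 VC?T → r1=0xde
[5] flags=0010 LT?F → skip
[6] flags=0010 → (cmp)
[7] flags=0010 GE?T → r3=0x64
[8] flags=0010 MI?F → skip
[9] flags=0010 VS?F → skip

VAL = 0x64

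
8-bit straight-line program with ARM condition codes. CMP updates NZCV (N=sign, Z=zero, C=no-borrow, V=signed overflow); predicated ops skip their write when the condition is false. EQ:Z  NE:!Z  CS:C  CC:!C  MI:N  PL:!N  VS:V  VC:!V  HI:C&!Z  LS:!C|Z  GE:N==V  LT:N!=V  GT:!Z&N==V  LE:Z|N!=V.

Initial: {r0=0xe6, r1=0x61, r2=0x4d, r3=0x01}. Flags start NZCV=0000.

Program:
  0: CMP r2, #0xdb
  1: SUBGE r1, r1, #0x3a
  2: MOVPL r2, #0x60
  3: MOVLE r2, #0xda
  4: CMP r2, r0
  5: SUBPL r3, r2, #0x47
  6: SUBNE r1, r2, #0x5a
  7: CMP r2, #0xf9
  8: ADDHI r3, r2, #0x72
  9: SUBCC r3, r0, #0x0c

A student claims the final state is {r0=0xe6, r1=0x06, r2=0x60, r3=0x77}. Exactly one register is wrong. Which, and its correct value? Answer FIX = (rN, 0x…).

[0] flags=0000 → (cmp)
[1] flags=0000 GE?T → r1=0x27
[2] flags=0000 PL?T → r2=0x60
[3] flags=0000 LE?F → skip
[4] flags=0000 → (cmp)
[5] flags=0000 PL?T → r3=0x19
[6] flags=0000 NE?T → r1=0x06
[7] flags=0000 → (cmp)
[8] flags=0000 HI?F → skip
[9] flags=0000 CC?T → r3=0xda

FIX = (r3, 0xda)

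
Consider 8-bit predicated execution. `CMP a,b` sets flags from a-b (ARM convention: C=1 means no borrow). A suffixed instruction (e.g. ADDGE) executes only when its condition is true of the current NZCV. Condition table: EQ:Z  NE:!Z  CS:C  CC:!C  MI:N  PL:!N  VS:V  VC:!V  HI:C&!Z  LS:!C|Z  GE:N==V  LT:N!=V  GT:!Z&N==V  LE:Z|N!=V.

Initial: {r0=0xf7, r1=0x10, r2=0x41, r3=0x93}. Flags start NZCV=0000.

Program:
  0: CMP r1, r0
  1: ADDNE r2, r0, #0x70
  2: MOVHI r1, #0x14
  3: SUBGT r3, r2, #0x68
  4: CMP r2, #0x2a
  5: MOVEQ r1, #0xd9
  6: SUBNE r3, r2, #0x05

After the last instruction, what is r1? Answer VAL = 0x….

[0] flags=0000 → (cmp)
[1] flags=0000 NE?T → r2=0x67
[2] flags=0000 HI?F → skip
[3] flags=0000 GT?T → r3=0xff
[4] flags=0010 → (cmp)
[5] flags=0010 EQ?F → skip
[6] flags=0010 NE?T → r3=0x62

VAL = 0x10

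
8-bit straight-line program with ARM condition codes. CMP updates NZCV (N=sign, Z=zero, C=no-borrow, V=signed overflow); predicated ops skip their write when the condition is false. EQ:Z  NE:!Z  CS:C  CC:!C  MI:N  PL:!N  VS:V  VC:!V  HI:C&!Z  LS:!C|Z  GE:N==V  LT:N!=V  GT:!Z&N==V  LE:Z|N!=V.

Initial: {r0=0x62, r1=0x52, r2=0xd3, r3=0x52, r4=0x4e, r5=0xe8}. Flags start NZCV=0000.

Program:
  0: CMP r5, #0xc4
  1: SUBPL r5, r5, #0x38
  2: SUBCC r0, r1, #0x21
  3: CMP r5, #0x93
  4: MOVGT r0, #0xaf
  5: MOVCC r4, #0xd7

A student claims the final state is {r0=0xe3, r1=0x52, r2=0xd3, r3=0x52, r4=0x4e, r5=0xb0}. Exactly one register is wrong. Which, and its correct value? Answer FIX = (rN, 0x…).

FIX = (r0, 0xaf)

0: ✓ CMP  NZCV=0010
1: ✓ SUBPL  r5←0xb0
2: · SUBCC
3: ✓ CMP  NZCV=0010
4: ✓ MOVGT  r0←0xaf
5: · MOVCC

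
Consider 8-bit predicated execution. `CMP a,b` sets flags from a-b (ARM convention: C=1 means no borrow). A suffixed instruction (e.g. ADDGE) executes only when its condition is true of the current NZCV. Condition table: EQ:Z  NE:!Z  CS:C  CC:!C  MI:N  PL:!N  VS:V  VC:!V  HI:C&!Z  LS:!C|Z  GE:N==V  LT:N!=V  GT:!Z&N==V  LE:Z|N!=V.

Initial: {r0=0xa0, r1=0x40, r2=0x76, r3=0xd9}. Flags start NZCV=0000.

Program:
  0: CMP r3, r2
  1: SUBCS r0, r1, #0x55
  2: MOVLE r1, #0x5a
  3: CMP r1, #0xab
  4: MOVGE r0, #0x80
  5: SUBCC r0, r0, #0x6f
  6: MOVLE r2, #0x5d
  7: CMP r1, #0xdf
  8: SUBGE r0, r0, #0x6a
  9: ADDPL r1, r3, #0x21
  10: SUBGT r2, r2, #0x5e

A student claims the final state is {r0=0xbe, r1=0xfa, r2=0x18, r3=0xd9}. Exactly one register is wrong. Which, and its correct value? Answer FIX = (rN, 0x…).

FIX = (r0, 0xa7)

[0] flags=0011 → (cmp)
[1] flags=0011 CS?T → r0=0xeb
[2] flags=0011 LE?T → r1=0x5a
[3] flags=1001 → (cmp)
[4] flags=1001 GE?T → r0=0x80
[5] flags=1001 CC?T → r0=0x11
[6] flags=1001 LE?F → skip
[7] flags=0000 → (cmp)
[8] flags=0000 GE?T → r0=0xa7
[9] flags=0000 PL?T → r1=0xfa
[10] flags=0000 GT?T → r2=0x18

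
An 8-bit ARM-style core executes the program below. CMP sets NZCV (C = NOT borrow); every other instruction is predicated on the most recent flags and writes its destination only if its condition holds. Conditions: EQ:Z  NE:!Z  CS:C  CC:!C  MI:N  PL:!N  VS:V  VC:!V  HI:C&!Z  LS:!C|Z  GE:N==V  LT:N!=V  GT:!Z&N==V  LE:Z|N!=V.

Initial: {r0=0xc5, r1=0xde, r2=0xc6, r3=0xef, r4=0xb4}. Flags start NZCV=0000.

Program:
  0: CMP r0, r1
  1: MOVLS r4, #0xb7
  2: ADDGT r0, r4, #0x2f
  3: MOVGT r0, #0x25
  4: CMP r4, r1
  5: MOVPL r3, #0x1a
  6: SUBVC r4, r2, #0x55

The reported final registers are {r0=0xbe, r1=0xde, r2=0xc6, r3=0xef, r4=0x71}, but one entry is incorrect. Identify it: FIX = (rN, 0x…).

0: ✓ CMP  NZCV=1000
1: ✓ MOVLS  r4←0xb7
2: · ADDGT
3: · MOVGT
4: ✓ CMP  NZCV=1000
5: · MOVPL
6: ✓ SUBVC  r4←0x71

FIX = (r0, 0xc5)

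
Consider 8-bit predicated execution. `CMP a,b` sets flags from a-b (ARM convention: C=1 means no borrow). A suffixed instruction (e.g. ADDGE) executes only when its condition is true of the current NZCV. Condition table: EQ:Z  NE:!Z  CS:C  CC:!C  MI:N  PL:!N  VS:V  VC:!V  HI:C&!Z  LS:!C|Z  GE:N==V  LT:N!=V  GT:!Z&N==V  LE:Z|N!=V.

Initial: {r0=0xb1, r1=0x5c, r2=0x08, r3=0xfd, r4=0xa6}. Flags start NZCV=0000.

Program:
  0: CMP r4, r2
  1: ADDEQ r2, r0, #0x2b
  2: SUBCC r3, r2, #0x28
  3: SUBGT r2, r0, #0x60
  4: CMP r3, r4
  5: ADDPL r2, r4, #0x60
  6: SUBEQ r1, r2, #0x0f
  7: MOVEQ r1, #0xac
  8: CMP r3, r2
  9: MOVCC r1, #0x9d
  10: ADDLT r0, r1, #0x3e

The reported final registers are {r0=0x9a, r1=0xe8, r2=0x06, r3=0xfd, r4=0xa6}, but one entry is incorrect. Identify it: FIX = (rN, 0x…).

FIX = (r1, 0x5c)

0: ✓ CMP  NZCV=1010
1: · ADDEQ
2: · SUBCC
3: · SUBGT
4: ✓ CMP  NZCV=0010
5: ✓ ADDPL  r2←0x06
6: · SUBEQ
7: · MOVEQ
8: ✓ CMP  NZCV=1010
9: · MOVCC
10: ✓ ADDLT  r0←0x9a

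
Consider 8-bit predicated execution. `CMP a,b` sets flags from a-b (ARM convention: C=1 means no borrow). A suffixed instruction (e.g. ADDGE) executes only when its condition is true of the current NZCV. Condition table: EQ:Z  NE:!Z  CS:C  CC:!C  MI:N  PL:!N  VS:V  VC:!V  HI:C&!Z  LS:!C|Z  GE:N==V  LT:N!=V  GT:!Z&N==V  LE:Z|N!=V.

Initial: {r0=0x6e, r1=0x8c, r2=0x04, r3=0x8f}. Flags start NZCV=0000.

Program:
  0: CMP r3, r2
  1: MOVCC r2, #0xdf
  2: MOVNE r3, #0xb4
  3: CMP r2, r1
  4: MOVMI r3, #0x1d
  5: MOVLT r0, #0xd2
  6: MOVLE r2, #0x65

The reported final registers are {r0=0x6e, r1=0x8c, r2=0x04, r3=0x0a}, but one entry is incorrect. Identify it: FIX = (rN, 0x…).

FIX = (r3, 0xb4)

0: ✓ CMP  NZCV=1010
1: · MOVCC
2: ✓ MOVNE  r3←0xb4
3: ✓ CMP  NZCV=0000
4: · MOVMI
5: · MOVLT
6: · MOVLE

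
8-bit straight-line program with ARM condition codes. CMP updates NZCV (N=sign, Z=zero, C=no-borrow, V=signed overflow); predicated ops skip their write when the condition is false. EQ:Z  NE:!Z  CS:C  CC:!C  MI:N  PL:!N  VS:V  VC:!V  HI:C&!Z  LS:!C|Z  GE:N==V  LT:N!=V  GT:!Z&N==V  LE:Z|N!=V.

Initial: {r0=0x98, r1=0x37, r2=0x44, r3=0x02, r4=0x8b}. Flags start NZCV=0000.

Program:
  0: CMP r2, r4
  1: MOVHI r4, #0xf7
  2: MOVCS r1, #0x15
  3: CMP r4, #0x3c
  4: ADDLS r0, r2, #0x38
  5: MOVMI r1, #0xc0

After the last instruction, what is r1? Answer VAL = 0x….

[0] flags=1001 → (cmp)
[1] flags=1001 HI?F → skip
[2] flags=1001 CS?F → skip
[3] flags=0011 → (cmp)
[4] flags=0011 LS?F → skip
[5] flags=0011 MI?F → skip

VAL = 0x37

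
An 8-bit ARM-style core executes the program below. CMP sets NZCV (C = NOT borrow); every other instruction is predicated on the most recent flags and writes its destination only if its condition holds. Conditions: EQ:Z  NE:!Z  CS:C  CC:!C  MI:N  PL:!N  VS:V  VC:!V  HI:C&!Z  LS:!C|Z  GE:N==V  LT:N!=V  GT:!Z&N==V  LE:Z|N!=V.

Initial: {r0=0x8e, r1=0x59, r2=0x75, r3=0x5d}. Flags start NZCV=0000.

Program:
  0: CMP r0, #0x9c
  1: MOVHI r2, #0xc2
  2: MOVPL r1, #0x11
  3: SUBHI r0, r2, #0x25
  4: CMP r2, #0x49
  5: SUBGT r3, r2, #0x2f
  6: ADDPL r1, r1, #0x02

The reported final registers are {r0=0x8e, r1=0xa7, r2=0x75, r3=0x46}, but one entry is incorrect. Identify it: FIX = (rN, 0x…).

FIX = (r1, 0x5b)

[0] flags=1000 → (cmp)
[1] flags=1000 HI?F → skip
[2] flags=1000 PL?F → skip
[3] flags=1000 HI?F → skip
[4] flags=0010 → (cmp)
[5] flags=0010 GT?T → r3=0x46
[6] flags=0010 PL?T → r1=0x5b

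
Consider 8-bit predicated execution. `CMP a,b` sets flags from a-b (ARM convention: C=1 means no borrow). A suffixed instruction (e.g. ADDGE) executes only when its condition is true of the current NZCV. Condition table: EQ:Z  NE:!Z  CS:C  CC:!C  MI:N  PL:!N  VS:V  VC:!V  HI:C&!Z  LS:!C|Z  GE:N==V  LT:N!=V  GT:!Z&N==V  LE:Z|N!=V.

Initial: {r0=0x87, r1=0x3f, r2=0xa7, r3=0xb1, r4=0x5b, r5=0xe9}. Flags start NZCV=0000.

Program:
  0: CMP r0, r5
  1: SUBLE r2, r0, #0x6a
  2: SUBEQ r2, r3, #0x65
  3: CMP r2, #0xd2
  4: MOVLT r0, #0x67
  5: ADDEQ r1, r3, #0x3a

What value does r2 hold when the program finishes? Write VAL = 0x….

[0] flags=1000 → (cmp)
[1] flags=1000 LE?T → r2=0x1d
[2] flags=1000 EQ?F → skip
[3] flags=0000 → (cmp)
[4] flags=0000 LT?F → skip
[5] flags=0000 EQ?F → skip

VAL = 0x1d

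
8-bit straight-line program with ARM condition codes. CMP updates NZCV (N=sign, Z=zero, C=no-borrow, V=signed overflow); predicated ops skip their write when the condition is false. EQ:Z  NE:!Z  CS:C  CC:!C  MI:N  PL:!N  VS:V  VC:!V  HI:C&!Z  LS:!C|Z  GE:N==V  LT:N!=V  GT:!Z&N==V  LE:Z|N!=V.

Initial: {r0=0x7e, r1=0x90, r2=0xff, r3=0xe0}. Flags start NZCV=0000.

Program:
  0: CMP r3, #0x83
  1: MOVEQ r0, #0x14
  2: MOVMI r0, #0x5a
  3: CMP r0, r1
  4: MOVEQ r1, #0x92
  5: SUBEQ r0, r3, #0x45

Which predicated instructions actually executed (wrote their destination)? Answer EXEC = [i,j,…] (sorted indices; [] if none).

0: ✓ CMP  NZCV=0010
1: · MOVEQ
2: · MOVMI
3: ✓ CMP  NZCV=1001
4: · MOVEQ
5: · SUBEQ

EXEC = []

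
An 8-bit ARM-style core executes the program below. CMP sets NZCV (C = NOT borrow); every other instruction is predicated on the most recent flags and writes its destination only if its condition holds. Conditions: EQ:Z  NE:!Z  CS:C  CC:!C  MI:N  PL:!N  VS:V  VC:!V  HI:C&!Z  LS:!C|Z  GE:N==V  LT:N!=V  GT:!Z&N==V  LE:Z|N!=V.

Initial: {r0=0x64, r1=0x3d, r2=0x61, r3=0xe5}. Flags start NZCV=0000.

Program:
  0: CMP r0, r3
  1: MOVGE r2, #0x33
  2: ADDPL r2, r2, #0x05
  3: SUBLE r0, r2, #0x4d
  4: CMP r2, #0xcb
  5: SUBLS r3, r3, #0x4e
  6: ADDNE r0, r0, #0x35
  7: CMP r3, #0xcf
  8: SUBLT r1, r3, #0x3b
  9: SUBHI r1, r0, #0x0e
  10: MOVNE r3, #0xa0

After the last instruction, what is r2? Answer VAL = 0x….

VAL = 0x38

[0] flags=0000 → (cmp)
[1] flags=0000 GE?T → r2=0x33
[2] flags=0000 PL?T → r2=0x38
[3] flags=0000 LE?F → skip
[4] flags=0000 → (cmp)
[5] flags=0000 LS?T → r3=0x97
[6] flags=0000 NE?T → r0=0x99
[7] flags=1000 → (cmp)
[8] flags=1000 LT?T → r1=0x5c
[9] flags=1000 HI?F → skip
[10] flags=1000 NE?T → r3=0xa0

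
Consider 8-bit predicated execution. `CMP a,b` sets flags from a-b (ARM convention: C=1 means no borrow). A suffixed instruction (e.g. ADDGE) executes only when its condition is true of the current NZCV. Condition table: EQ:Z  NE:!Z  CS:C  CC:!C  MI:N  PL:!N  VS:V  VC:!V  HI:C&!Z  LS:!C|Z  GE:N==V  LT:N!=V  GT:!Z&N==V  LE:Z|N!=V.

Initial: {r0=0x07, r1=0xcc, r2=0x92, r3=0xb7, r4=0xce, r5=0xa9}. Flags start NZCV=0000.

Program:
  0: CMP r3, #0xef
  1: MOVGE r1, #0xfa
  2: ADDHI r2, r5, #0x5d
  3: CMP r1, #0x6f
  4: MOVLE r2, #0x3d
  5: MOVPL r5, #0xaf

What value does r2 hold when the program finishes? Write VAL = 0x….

0: ✓ CMP  NZCV=1000
1: · MOVGE
2: · ADDHI
3: ✓ CMP  NZCV=0011
4: ✓ MOVLE  r2←0x3d
5: ✓ MOVPL  r5←0xaf

VAL = 0x3d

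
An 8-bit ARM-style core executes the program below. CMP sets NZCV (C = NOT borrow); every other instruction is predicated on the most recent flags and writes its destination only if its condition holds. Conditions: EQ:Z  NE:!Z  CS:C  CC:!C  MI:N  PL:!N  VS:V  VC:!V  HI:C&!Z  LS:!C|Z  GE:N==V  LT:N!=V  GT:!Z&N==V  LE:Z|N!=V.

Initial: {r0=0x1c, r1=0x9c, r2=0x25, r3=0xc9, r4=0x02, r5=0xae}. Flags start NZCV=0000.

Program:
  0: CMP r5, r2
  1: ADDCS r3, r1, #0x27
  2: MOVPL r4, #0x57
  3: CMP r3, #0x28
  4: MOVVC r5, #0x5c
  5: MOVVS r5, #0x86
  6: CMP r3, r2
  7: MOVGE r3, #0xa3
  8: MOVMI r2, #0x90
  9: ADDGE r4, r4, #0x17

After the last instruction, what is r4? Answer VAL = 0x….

VAL = 0x02

[0] flags=1010 → (cmp)
[1] flags=1010 CS?T → r3=0xc3
[2] flags=1010 PL?F → skip
[3] flags=1010 → (cmp)
[4] flags=1010 VC?T → r5=0x5c
[5] flags=1010 VS?F → skip
[6] flags=1010 → (cmp)
[7] flags=1010 GE?F → skip
[8] flags=1010 MI?T → r2=0x90
[9] flags=1010 GE?F → skip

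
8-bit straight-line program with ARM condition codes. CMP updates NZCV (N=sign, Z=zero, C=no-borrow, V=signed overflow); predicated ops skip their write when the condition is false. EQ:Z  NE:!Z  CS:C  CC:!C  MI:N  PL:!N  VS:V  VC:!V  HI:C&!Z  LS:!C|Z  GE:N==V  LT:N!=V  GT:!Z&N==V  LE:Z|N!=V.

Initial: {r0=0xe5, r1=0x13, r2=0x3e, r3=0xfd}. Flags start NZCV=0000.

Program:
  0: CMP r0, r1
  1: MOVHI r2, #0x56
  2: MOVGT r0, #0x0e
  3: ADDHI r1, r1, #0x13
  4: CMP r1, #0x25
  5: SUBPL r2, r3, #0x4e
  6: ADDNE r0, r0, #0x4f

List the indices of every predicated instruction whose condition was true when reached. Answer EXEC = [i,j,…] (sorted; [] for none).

[0] flags=1010 → (cmp)
[1] flags=1010 HI?T → r2=0x56
[2] flags=1010 GT?F → skip
[3] flags=1010 HI?T → r1=0x26
[4] flags=0010 → (cmp)
[5] flags=0010 PL?T → r2=0xaf
[6] flags=0010 NE?T → r0=0x34

EXEC = [1,3,5,6]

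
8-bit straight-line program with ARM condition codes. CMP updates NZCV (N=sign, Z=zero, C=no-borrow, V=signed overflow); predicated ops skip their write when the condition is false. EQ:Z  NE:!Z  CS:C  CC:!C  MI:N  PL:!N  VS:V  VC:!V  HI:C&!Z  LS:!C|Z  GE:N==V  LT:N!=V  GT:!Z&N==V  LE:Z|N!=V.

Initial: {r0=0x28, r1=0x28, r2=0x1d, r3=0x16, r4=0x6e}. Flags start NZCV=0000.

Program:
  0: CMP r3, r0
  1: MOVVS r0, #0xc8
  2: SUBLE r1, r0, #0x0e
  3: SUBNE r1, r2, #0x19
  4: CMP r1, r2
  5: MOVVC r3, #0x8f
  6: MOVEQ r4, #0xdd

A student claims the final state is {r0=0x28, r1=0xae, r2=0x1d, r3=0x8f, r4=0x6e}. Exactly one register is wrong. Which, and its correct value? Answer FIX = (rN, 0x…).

0: ✓ CMP  NZCV=1000
1: · MOVVS
2: ✓ SUBLE  r1←0x1a
3: ✓ SUBNE  r1←0x04
4: ✓ CMP  NZCV=1000
5: ✓ MOVVC  r3←0x8f
6: · MOVEQ

FIX = (r1, 0x04)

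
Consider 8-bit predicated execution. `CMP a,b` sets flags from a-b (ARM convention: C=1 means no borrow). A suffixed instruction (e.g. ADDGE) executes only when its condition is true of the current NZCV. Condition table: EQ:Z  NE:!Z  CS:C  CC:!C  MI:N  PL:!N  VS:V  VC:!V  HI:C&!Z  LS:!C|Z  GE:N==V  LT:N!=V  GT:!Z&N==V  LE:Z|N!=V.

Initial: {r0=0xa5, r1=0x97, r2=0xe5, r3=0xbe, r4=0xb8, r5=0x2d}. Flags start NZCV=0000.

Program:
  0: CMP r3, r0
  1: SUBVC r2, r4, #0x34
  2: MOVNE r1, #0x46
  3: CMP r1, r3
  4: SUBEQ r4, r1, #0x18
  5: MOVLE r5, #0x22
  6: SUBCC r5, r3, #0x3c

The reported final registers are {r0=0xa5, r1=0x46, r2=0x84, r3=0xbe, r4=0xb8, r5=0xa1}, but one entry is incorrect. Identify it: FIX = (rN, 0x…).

FIX = (r5, 0x82)

0: ✓ CMP  NZCV=0010
1: ✓ SUBVC  r2←0x84
2: ✓ MOVNE  r1←0x46
3: ✓ CMP  NZCV=1001
4: · SUBEQ
5: · MOVLE
6: ✓ SUBCC  r5←0x82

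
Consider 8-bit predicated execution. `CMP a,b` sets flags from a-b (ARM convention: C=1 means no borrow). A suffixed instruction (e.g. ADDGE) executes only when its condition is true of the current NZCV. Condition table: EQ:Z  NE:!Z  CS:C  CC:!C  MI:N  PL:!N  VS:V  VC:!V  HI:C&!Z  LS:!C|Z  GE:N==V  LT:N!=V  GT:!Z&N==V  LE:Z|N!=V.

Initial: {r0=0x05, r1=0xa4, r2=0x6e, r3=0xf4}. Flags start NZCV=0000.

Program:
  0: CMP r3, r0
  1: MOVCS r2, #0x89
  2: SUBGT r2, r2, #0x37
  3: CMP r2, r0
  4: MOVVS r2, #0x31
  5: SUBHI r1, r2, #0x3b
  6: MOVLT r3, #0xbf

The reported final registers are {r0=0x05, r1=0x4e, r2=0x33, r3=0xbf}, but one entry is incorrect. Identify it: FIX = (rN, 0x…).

FIX = (r2, 0x89)

[0] flags=1010 → (cmp)
[1] flags=1010 CS?T → r2=0x89
[2] flags=1010 GT?F → skip
[3] flags=1010 → (cmp)
[4] flags=1010 VS?F → skip
[5] flags=1010 HI?T → r1=0x4e
[6] flags=1010 LT?T → r3=0xbf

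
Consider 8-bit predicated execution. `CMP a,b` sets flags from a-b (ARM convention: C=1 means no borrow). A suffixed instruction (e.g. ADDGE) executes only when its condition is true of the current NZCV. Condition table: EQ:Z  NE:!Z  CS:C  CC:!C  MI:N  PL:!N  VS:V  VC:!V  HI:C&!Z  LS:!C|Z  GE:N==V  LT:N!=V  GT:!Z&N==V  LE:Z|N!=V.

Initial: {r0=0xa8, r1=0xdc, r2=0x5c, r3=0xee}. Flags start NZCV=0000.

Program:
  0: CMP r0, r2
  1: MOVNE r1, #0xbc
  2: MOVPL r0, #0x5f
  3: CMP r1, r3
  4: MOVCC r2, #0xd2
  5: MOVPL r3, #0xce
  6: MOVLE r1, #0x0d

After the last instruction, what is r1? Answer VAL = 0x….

VAL = 0x0d

[0] flags=0011 → (cmp)
[1] flags=0011 NE?T → r1=0xbc
[2] flags=0011 PL?T → r0=0x5f
[3] flags=1000 → (cmp)
[4] flags=1000 CC?T → r2=0xd2
[5] flags=1000 PL?F → skip
[6] flags=1000 LE?T → r1=0x0d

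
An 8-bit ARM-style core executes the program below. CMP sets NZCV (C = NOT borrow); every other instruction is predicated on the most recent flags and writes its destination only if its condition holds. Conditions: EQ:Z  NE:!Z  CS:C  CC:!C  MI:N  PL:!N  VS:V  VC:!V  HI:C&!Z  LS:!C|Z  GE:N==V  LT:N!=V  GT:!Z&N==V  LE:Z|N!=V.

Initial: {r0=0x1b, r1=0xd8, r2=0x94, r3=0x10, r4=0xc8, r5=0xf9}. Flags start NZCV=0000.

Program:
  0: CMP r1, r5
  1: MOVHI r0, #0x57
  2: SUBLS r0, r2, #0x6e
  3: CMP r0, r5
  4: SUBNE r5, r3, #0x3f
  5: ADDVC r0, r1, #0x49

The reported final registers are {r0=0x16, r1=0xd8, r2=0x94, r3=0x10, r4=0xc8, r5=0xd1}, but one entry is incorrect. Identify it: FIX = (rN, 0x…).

0: ✓ CMP  NZCV=1000
1: · MOVHI
2: ✓ SUBLS  r0←0x26
3: ✓ CMP  NZCV=0000
4: ✓ SUBNE  r5←0xd1
5: ✓ ADDVC  r0←0x21

FIX = (r0, 0x21)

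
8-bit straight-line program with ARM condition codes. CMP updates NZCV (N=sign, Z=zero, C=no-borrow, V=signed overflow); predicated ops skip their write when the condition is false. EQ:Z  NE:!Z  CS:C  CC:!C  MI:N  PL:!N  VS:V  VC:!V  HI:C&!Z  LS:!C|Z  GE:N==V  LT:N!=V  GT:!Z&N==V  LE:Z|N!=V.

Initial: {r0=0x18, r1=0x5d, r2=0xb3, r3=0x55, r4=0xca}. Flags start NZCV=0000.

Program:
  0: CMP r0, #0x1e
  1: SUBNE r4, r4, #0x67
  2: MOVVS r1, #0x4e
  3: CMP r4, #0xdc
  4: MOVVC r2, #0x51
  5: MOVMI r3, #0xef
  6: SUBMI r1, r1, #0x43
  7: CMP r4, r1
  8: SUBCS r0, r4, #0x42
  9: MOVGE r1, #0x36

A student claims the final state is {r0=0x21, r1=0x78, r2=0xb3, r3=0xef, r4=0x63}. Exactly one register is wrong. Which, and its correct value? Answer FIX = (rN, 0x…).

0: ✓ CMP  NZCV=1000
1: ✓ SUBNE  r4←0x63
2: · MOVVS
3: ✓ CMP  NZCV=1001
4: · MOVVC
5: ✓ MOVMI  r3←0xef
6: ✓ SUBMI  r1←0x1a
7: ✓ CMP  NZCV=0010
8: ✓ SUBCS  r0←0x21
9: ✓ MOVGE  r1←0x36

FIX = (r1, 0x36)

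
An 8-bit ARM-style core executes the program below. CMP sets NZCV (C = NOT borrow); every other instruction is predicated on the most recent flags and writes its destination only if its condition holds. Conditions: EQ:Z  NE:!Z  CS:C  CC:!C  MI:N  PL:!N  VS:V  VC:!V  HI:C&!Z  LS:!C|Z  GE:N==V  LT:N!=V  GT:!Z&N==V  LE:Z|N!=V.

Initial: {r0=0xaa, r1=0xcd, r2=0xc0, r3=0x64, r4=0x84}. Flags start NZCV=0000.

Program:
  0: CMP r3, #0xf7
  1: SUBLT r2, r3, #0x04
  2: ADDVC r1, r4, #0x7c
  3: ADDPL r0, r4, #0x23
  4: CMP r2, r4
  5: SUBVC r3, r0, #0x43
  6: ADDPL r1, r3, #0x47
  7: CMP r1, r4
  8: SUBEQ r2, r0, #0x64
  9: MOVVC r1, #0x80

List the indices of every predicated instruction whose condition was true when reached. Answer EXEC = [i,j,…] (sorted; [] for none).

EXEC = [2,3,5,6,9]

[0] flags=0000 → (cmp)
[1] flags=0000 LT?F → skip
[2] flags=0000 VC?T → r1=0x00
[3] flags=0000 PL?T → r0=0xa7
[4] flags=0010 → (cmp)
[5] flags=0010 VC?T → r3=0x64
[6] flags=0010 PL?T → r1=0xab
[7] flags=0010 → (cmp)
[8] flags=0010 EQ?F → skip
[9] flags=0010 VC?T → r1=0x80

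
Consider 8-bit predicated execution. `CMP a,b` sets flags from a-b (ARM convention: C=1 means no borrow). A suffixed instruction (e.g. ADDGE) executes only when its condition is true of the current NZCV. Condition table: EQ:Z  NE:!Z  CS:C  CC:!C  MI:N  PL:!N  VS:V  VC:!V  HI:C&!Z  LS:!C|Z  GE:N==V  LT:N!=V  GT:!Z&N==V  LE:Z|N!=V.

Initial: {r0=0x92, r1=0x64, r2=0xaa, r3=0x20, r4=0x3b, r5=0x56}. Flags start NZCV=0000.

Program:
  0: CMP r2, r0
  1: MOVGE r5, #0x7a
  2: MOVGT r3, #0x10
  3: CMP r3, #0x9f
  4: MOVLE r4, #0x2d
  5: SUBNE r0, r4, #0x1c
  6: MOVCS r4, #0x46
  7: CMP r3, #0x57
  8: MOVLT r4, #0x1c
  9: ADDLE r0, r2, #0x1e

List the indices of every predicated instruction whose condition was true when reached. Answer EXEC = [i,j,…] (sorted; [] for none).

EXEC = [1,2,5,8,9]

0: ✓ CMP  NZCV=0010
1: ✓ MOVGE  r5←0x7a
2: ✓ MOVGT  r3←0x10
3: ✓ CMP  NZCV=0000
4: · MOVLE
5: ✓ SUBNE  r0←0x1f
6: · MOVCS
7: ✓ CMP  NZCV=1000
8: ✓ MOVLT  r4←0x1c
9: ✓ ADDLE  r0←0xc8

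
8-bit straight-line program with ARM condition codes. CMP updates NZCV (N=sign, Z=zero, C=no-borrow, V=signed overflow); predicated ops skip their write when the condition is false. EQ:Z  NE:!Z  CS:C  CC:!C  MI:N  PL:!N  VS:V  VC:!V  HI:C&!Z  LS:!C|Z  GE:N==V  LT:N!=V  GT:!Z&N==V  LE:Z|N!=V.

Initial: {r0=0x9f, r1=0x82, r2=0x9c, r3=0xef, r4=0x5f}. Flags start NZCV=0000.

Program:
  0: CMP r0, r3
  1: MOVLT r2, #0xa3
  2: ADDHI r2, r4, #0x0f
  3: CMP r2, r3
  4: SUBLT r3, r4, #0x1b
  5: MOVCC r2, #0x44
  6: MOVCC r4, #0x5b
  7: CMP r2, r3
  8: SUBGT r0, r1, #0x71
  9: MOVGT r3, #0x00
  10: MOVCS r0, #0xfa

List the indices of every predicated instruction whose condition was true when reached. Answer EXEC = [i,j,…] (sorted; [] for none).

0: ✓ CMP  NZCV=1000
1: ✓ MOVLT  r2←0xa3
2: · ADDHI
3: ✓ CMP  NZCV=1000
4: ✓ SUBLT  r3←0x44
5: ✓ MOVCC  r2←0x44
6: ✓ MOVCC  r4←0x5b
7: ✓ CMP  NZCV=0110
8: · SUBGT
9: · MOVGT
10: ✓ MOVCS  r0←0xfa

EXEC = [1,4,5,6,10]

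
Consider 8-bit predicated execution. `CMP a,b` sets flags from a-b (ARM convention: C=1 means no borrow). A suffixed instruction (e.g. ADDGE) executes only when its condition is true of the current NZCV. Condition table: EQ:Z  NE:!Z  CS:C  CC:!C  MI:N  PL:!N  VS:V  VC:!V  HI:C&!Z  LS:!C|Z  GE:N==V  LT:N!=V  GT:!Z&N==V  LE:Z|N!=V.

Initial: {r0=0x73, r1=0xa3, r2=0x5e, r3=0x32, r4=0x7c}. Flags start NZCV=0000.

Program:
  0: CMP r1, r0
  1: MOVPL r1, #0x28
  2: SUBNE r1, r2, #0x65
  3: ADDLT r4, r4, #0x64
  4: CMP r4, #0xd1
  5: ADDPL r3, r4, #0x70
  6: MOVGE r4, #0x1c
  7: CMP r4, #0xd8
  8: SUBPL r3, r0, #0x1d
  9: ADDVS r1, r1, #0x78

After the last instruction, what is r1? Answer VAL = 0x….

VAL = 0xf9

[0] flags=0011 → (cmp)
[1] flags=0011 PL?T → r1=0x28
[2] flags=0011 NE?T → r1=0xf9
[3] flags=0011 LT?T → r4=0xe0
[4] flags=0010 → (cmp)
[5] flags=0010 PL?T → r3=0x50
[6] flags=0010 GE?T → r4=0x1c
[7] flags=0000 → (cmp)
[8] flags=0000 PL?T → r3=0x56
[9] flags=0000 VS?F → skip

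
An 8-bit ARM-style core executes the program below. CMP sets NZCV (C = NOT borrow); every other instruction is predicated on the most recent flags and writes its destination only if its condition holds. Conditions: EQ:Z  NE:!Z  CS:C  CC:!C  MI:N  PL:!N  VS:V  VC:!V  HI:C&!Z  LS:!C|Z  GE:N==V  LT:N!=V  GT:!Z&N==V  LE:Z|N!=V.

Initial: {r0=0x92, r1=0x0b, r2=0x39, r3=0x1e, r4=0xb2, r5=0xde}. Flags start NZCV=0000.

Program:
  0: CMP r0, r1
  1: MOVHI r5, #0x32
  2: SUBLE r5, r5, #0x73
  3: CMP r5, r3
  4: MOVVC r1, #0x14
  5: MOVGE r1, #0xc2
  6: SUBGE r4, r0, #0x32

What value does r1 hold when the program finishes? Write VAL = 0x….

VAL = 0x14

[0] flags=1010 → (cmp)
[1] flags=1010 HI?T → r5=0x32
[2] flags=1010 LE?T → r5=0xbf
[3] flags=1010 → (cmp)
[4] flags=1010 VC?T → r1=0x14
[5] flags=1010 GE?F → skip
[6] flags=1010 GE?F → skip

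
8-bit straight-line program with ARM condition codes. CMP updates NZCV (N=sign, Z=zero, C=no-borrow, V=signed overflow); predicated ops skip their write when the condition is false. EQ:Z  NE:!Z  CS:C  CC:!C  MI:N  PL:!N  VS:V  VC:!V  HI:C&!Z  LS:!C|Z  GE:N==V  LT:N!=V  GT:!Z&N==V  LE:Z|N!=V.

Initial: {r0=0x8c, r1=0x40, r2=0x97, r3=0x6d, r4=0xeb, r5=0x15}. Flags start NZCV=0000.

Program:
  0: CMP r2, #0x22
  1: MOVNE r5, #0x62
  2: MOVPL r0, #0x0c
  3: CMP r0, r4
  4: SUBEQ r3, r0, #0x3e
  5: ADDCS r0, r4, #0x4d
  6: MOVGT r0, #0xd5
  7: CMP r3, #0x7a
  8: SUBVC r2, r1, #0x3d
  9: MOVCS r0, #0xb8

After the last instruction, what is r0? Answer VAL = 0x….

VAL = 0xd5

0: ✓ CMP  NZCV=0011
1: ✓ MOVNE  r5←0x62
2: ✓ MOVPL  r0←0x0c
3: ✓ CMP  NZCV=0000
4: · SUBEQ
5: · ADDCS
6: ✓ MOVGT  r0←0xd5
7: ✓ CMP  NZCV=1000
8: ✓ SUBVC  r2←0x03
9: · MOVCS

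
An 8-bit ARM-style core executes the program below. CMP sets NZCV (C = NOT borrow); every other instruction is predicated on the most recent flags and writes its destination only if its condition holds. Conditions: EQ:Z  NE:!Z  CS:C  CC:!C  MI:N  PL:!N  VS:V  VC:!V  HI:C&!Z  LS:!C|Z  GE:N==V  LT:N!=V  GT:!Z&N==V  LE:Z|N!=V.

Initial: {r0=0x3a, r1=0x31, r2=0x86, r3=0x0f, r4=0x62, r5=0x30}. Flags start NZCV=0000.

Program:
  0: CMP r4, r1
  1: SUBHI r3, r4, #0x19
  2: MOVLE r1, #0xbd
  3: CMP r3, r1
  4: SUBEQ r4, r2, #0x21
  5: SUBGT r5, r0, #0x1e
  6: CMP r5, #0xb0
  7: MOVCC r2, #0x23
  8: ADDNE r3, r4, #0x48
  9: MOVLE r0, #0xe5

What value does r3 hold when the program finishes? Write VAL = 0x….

0: ✓ CMP  NZCV=0010
1: ✓ SUBHI  r3←0x49
2: · MOVLE
3: ✓ CMP  NZCV=0010
4: · SUBEQ
5: ✓ SUBGT  r5←0x1c
6: ✓ CMP  NZCV=0000
7: ✓ MOVCC  r2←0x23
8: ✓ ADDNE  r3←0xaa
9: · MOVLE

VAL = 0xaa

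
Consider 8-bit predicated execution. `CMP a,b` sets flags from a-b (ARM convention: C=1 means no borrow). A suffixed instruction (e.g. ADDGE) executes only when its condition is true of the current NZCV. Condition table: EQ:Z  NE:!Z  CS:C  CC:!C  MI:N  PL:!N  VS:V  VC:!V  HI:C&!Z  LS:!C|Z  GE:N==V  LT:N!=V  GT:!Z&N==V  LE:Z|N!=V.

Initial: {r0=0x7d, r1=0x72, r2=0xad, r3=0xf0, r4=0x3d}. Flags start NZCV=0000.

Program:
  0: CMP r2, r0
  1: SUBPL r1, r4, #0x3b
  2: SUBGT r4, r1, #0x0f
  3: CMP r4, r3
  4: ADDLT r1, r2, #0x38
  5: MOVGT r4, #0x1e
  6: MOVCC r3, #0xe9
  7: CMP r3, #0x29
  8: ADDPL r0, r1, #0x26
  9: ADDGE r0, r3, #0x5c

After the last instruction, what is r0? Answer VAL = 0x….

VAL = 0x7d

[0] flags=0011 → (cmp)
[1] flags=0011 PL?T → r1=0x02
[2] flags=0011 GT?F → skip
[3] flags=0000 → (cmp)
[4] flags=0000 LT?F → skip
[5] flags=0000 GT?T → r4=0x1e
[6] flags=0000 CC?T → r3=0xe9
[7] flags=1010 → (cmp)
[8] flags=1010 PL?F → skip
[9] flags=1010 GE?F → skip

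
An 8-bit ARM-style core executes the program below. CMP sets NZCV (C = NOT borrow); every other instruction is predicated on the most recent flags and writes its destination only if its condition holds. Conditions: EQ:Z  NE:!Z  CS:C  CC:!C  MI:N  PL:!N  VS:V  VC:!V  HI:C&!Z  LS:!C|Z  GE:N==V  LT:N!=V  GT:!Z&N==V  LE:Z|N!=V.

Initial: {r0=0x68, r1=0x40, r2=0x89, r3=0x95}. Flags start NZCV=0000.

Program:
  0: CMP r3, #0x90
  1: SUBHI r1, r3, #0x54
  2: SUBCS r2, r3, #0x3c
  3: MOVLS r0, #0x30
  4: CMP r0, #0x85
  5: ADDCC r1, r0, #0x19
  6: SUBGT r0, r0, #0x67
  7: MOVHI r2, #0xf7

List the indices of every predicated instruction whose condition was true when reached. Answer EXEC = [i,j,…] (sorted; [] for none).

0: ✓ CMP  NZCV=0010
1: ✓ SUBHI  r1←0x41
2: ✓ SUBCS  r2←0x59
3: · MOVLS
4: ✓ CMP  NZCV=1001
5: ✓ ADDCC  r1←0x81
6: ✓ SUBGT  r0←0x01
7: · MOVHI

EXEC = [1,2,5,6]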